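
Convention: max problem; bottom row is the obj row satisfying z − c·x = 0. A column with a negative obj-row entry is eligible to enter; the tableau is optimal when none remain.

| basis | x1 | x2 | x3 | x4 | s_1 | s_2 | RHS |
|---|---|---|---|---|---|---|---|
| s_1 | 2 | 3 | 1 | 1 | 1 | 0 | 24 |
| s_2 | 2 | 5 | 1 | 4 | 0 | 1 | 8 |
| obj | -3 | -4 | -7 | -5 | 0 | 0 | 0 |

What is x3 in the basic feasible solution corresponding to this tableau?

x3 is not in the basis, so in the current basic feasible solution x3 = 0.

0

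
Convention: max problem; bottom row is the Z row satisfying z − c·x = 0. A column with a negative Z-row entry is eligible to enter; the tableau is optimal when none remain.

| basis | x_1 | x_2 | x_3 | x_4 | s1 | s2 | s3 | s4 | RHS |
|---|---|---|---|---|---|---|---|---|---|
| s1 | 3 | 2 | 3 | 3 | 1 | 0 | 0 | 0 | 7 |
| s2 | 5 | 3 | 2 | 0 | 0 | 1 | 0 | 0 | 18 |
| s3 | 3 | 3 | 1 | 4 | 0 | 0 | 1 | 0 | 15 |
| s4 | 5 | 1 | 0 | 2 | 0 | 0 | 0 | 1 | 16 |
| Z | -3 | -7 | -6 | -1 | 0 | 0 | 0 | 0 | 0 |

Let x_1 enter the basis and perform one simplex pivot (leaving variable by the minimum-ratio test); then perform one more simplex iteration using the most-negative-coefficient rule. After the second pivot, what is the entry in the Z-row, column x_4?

Ratio test on column x_1 — row 1: 7/3 = 7/3; row 2: 18/5 = 18/5; row 3: 15/3 = 5; row 4: 16/5 = 16/5. Minimum is 7/3 at row 1 (s1 leaves); pivot element 3.
Divide row 1 by 3; eliminate column x_1 from the other rows.
Second iteration: most negative Z-row entry is -5 in column x_2, so x_2 enters.
Ratio test on column x_2 — row 1: (7/3)/(2/3) = 7/2; row 2: entry -1/3 ≤ 0; row 3: 8/1 = 8; row 4: entry -7/3 ≤ 0. Minimum is 7/2 at row 1 (x_1 leaves); pivot element 2/3.
Divide row 1 by 2/3; eliminate column x_2 from the other rows.
After both pivots, the entry at the Z-row, column x_4 is 19/2.

19/2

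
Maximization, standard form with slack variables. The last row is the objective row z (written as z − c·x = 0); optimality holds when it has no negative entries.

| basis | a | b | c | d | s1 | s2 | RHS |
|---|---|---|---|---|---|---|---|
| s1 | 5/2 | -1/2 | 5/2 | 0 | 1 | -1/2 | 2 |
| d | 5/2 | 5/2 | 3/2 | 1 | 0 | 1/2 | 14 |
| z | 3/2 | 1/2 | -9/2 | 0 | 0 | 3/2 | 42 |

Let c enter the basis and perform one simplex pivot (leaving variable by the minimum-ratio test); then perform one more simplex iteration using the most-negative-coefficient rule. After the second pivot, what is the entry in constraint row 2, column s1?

-3/14

Ratio test on column c — row 1: 2/(5/2) = 4/5; row 2: 14/(3/2) = 28/3. Minimum is 4/5 at row 1 (s1 leaves); pivot element 5/2.
Divide row 1 by 5/2; eliminate column c from the other rows.
Second iteration: most negative z-row entry is -2/5 in column b, so b enters.
Ratio test on column b — row 1: entry -1/5 ≤ 0; row 2: (64/5)/(14/5) = 32/7. Minimum is 32/7 at row 2 (d leaves); pivot element 14/5.
Divide row 2 by 14/5; eliminate column b from the other rows.
After both pivots, the entry at constraint row 2, column s1 is -3/14.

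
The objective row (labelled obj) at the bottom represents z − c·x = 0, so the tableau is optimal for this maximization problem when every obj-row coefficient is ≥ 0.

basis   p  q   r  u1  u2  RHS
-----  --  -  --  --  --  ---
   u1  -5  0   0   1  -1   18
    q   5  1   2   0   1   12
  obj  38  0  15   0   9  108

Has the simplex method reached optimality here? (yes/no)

yes

Every obj-row coefficient is ≥ 0, so the tableau is optimal.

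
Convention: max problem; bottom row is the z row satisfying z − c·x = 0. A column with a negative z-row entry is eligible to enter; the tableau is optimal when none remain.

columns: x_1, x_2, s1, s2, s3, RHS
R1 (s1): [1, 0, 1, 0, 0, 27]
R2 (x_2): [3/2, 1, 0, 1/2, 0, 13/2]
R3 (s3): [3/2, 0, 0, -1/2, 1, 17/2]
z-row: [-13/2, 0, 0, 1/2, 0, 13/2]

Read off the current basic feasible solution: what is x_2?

x_2 is basic (row 2); its value is the RHS of that row, 13/2.

13/2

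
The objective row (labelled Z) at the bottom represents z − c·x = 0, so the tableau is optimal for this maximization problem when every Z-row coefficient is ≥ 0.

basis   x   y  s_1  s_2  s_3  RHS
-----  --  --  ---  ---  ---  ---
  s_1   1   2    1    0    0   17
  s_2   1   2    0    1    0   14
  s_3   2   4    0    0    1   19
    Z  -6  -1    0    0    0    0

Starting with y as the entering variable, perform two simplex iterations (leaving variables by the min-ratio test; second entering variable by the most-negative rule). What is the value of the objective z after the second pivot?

57

Ratio test on column y — row 1: 17/2 = 17/2; row 2: 14/2 = 7; row 3: 19/4 = 19/4. Minimum is 19/4 at row 3 (s_3 leaves); pivot element 4.
Pivot on row 3; the Z-row RHS becomes 0 − (-1)·(19/4) = 19/4.
Next entering variable (most negative Z-row entry -11/2): x.
Ratio test on column x — row 1: entry 0 ≤ 0; row 2: entry 0 ≤ 0; row 3: (19/4)/(1/2) = 19/2. Minimum is 19/2 at row 3 (y leaves); pivot element 1/2.
After the second pivot the Z-row RHS is 19/4 − (-11/2)·(19/2) = 57.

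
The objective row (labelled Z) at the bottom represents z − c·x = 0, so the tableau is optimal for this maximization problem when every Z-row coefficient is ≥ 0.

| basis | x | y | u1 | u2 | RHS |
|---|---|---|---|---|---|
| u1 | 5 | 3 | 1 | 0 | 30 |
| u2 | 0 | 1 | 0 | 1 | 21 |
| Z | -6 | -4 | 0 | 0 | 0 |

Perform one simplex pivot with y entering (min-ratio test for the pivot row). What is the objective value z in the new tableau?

40

Ratio test on column y — row 1: 30/3 = 10; row 2: 21/1 = 21. Minimum is 10 at row 1 (u1 leaves); pivot element 3.
Pivot on row 1; the Z-row RHS becomes 0 − (-4)·10 = 40.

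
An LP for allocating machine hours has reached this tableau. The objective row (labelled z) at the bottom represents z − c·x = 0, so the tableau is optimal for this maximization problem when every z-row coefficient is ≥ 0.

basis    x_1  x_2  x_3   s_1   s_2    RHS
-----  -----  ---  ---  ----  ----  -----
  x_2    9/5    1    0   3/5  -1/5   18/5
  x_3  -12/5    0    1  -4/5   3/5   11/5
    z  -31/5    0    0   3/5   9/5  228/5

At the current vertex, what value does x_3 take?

11/5

x_3 is basic (row 2); its value is the RHS of that row, 11/5.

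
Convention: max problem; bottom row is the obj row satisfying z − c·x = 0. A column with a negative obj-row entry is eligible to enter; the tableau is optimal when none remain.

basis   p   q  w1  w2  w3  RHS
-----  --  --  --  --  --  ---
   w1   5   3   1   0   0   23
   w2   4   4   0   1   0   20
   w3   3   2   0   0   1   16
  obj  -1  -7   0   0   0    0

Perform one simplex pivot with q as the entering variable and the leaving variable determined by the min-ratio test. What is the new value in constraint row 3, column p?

Ratio test on column q — row 1: 23/3 = 23/3; row 2: 20/4 = 5; row 3: 16/2 = 8. Minimum is 5 at row 2 (w2 leaves); pivot element 4.
Divide row 2 by 4; eliminate column q from the other rows.
Row 3 update in column p: 3 − 2·1 = 1.

1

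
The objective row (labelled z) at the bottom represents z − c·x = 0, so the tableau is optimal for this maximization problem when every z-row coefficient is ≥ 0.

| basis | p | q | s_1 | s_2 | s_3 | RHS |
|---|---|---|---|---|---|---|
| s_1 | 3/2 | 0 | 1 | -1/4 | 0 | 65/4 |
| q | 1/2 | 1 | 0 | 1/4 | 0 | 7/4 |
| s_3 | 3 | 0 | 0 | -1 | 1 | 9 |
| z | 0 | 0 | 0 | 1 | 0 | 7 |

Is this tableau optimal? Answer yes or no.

yes

Every z-row coefficient is ≥ 0, so the tableau is optimal.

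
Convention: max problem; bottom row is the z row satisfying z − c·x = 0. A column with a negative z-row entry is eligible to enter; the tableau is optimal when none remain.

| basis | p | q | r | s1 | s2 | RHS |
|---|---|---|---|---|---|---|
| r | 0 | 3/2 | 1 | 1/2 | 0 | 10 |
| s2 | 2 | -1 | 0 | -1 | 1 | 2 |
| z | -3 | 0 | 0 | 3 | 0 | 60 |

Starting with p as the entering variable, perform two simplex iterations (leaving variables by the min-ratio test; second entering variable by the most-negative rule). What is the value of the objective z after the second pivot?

73

Ratio test on column p — row 1: entry 0 ≤ 0; row 2: 2/2 = 1. Minimum is 1 at row 2 (s2 leaves); pivot element 2.
Pivot on row 2; the z-row RHS becomes 60 − (-3)·1 = 63.
Next entering variable (most negative z-row entry -3/2): q.
Ratio test on column q — row 1: 10/(3/2) = 20/3; row 2: entry -1/2 ≤ 0. Minimum is 20/3 at row 1 (r leaves); pivot element 3/2.
After the second pivot the z-row RHS is 63 − (-3/2)·(20/3) = 73.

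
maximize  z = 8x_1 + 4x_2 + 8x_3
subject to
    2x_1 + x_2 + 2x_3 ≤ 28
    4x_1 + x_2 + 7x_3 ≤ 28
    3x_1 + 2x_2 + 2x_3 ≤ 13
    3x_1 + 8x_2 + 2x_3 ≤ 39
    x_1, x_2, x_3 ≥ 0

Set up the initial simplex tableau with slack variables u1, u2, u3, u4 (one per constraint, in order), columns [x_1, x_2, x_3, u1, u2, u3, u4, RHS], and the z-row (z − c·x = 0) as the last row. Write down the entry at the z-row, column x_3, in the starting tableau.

The z-row carries the negated objective coefficients: the x_3 entry is -8.

-8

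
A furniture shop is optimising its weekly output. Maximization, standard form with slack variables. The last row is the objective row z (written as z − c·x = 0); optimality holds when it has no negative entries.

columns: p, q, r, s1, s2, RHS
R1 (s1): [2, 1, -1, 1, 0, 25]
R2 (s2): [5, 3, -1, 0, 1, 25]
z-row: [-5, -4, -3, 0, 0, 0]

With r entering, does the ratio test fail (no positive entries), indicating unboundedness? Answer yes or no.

yes

Every constraint-row entry in column r is ≤ 0, so increasing r is unbounded.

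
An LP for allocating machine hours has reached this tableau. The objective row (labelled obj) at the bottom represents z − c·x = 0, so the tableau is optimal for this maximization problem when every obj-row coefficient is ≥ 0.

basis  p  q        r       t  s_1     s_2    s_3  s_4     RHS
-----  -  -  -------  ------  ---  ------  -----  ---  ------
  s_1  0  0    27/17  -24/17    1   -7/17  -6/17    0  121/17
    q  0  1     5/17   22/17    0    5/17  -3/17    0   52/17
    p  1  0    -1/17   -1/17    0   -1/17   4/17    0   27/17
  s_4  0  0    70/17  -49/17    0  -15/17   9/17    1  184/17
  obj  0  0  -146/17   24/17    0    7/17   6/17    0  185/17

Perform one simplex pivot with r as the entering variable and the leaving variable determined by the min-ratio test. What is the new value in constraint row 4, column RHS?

92/35

Ratio test on column r — row 1: (121/17)/(27/17) = 121/27; row 2: (52/17)/(5/17) = 52/5; row 3: entry -1/17 ≤ 0; row 4: (184/17)/(70/17) = 92/35. Minimum is 92/35 at row 4 (s_4 leaves); pivot element 70/17.
Divide row 4 by 70/17; eliminate column r from the other rows.
In the new row 4, the RHS entry is the old entry divided by the pivot: (184/17)/(70/17) = 92/35.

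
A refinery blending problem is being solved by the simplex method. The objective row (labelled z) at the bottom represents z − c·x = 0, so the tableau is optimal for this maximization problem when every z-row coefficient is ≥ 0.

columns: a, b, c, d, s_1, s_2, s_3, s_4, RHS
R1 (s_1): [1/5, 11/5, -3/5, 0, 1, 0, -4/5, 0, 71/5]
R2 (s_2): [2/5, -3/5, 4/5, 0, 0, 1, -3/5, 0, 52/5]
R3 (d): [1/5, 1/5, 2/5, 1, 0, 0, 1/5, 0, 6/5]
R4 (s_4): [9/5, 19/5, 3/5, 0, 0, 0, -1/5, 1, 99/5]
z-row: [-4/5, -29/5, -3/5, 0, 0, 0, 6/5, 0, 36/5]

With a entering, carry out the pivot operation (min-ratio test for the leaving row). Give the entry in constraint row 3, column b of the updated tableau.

Ratio test on column a — row 1: (71/5)/(1/5) = 71; row 2: (52/5)/(2/5) = 26; row 3: (6/5)/(1/5) = 6; row 4: (99/5)/(9/5) = 11. Minimum is 6 at row 3 (d leaves); pivot element 1/5.
Divide row 3 by 1/5; eliminate column a from the other rows.
In the new row 3, the b entry is the old entry divided by the pivot: (1/5)/(1/5) = 1.

1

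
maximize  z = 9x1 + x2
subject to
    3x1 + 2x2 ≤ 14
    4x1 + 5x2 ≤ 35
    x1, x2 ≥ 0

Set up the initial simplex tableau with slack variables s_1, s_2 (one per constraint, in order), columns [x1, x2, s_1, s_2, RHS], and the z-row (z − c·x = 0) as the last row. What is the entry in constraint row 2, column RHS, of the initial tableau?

The RHS of constraint 2 is b_2 = 35.

35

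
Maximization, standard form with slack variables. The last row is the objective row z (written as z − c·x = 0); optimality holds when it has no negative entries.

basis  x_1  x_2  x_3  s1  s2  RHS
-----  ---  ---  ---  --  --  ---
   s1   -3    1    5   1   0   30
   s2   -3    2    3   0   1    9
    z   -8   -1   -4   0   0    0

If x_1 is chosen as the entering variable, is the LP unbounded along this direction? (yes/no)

Every constraint-row entry in column x_1 is ≤ 0, so increasing x_1 is unbounded.

yes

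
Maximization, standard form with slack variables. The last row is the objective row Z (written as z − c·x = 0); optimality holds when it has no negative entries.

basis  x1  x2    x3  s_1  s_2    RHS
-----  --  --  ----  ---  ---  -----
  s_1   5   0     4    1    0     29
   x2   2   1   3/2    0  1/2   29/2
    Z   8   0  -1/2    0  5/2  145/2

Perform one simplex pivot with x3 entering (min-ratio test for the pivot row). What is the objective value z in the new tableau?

Ratio test on column x3 — row 1: 29/4 = 29/4; row 2: (29/2)/(3/2) = 29/3. Minimum is 29/4 at row 1 (s_1 leaves); pivot element 4.
Pivot on row 1; the Z-row RHS becomes 145/2 − (-1/2)·(29/4) = 609/8.

609/8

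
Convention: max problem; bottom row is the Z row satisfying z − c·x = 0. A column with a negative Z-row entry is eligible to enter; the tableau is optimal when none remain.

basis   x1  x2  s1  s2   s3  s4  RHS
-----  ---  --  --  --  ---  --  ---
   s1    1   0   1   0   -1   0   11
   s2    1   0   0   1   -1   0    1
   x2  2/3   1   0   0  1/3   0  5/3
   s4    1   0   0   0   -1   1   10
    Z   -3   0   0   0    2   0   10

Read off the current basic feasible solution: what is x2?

x2 is basic (row 3); its value is the RHS of that row, 5/3.

5/3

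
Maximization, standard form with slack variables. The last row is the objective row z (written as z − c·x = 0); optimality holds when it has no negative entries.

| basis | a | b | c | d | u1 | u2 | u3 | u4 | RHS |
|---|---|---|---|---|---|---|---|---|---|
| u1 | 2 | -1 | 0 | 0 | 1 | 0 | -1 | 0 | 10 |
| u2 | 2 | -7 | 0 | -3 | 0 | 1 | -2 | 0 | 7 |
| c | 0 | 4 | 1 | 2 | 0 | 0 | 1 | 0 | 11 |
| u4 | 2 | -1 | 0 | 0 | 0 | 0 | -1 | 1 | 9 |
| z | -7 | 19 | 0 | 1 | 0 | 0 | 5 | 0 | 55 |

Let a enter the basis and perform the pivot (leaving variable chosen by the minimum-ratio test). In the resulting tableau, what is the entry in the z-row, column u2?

Ratio test on column a — row 1: 10/2 = 5; row 2: 7/2 = 7/2; row 3: entry 0 ≤ 0; row 4: 9/2 = 9/2. Minimum is 7/2 at row 2 (u2 leaves); pivot element 2.
Divide row 2 by 2; eliminate column a from the other rows.
z-row update in column u2: 0 − (-7)·(1/2) = 7/2.

7/2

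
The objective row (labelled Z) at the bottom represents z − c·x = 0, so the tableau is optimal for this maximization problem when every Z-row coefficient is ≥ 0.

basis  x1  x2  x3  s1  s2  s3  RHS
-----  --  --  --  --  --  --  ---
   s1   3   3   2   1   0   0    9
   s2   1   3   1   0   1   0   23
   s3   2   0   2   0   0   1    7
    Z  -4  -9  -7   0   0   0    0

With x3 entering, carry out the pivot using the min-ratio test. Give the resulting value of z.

49/2

Ratio test on column x3 — row 1: 9/2 = 9/2; row 2: 23/1 = 23; row 3: 7/2 = 7/2. Minimum is 7/2 at row 3 (s3 leaves); pivot element 2.
Pivot on row 3; the Z-row RHS becomes 0 − (-7)·(7/2) = 49/2.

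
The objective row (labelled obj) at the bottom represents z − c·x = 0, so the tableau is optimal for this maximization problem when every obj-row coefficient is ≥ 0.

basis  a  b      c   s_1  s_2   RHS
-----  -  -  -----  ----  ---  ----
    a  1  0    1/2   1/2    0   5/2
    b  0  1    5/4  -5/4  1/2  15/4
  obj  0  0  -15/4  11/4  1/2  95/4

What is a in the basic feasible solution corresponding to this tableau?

5/2

a is basic (row 1); its value is the RHS of that row, 5/2.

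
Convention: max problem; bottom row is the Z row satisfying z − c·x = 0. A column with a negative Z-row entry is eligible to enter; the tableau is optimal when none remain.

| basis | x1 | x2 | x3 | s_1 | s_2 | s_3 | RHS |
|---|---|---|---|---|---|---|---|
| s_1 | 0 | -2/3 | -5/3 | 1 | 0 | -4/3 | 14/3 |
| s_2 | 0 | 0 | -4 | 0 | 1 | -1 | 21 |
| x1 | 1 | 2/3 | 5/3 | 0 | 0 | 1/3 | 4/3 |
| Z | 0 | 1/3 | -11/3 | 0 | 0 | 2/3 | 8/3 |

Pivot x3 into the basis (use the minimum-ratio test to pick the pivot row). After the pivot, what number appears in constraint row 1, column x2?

Ratio test on column x3 — row 1: entry -5/3 ≤ 0; row 2: entry -4 ≤ 0; row 3: (4/3)/(5/3) = 4/5. Minimum is 4/5 at row 3 (x1 leaves); pivot element 5/3.
Divide row 3 by 5/3; eliminate column x3 from the other rows.
Row 1 update in column x2: -2/3 − (-5/3)·(2/5) = 0.

0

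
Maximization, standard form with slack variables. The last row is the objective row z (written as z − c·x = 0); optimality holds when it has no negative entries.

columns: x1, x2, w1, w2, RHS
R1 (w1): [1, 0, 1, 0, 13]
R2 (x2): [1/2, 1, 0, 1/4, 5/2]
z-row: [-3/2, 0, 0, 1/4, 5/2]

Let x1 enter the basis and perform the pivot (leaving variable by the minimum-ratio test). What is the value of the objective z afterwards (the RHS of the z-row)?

10

Ratio test on column x1 — row 1: 13/1 = 13; row 2: (5/2)/(1/2) = 5. Minimum is 5 at row 2 (x2 leaves); pivot element 1/2.
Pivot on row 2; the z-row RHS becomes 5/2 − (-3/2)·5 = 10.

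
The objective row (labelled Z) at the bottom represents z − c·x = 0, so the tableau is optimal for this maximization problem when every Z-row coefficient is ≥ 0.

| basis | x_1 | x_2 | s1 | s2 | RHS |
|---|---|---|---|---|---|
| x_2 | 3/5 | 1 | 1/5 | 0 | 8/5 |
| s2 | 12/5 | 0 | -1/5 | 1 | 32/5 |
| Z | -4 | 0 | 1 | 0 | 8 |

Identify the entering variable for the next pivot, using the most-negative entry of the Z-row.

Negative Z-row entries: x_1: -4.
The most negative is -4 in column x_1, so x_1 enters.

x_1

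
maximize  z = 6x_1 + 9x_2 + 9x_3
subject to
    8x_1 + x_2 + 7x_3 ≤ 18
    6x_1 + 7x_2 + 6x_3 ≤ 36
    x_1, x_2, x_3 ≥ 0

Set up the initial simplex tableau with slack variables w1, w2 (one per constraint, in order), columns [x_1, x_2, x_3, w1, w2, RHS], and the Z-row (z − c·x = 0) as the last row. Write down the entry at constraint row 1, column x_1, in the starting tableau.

Constraint 1 has coefficient 8 on x_1.

8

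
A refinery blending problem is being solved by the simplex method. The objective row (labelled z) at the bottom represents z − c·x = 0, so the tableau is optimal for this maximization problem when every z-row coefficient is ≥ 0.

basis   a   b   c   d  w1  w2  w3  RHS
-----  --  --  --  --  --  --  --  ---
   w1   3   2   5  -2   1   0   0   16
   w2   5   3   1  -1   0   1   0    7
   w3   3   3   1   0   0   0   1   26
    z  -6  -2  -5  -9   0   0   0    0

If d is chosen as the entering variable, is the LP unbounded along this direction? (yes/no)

yes

Every constraint-row entry in column d is ≤ 0, so increasing d is unbounded.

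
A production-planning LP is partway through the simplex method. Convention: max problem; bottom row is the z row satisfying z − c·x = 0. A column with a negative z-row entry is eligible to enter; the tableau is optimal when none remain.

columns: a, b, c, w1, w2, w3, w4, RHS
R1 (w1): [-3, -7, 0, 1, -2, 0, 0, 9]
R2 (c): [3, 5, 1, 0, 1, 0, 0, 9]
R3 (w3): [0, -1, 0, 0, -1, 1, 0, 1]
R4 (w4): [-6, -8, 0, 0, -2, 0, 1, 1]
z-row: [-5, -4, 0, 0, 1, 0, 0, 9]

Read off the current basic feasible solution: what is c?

9

c is basic (row 2); its value is the RHS of that row, 9.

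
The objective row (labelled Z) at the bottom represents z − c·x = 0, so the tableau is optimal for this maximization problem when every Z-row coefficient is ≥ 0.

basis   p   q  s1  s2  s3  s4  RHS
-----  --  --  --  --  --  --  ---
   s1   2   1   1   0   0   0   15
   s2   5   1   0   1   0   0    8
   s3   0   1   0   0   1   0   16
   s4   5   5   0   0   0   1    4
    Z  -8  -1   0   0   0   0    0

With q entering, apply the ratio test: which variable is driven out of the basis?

Column q entries and ratios — s1: 15/1 = 15; s2: 8/1 = 8; s3: 16/1 = 16; s4: 4/5 = 4/5.
Smallest ratio is 4/5 in the row of s4, so s4 leaves.

s4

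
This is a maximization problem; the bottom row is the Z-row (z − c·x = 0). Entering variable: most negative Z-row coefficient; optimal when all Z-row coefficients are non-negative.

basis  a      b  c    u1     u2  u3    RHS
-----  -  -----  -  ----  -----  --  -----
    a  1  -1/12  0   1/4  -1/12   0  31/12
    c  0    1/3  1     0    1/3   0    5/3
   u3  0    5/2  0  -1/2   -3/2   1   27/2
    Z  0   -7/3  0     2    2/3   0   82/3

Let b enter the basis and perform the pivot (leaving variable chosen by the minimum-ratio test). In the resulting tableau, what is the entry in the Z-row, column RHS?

Ratio test on column b — row 1: entry -1/12 ≤ 0; row 2: (5/3)/(1/3) = 5; row 3: (27/2)/(5/2) = 27/5. Minimum is 5 at row 2 (c leaves); pivot element 1/3.
Divide row 2 by 1/3; eliminate column b from the other rows.
Z-row update in column RHS: 82/3 − (-7/3)·5 = 39.

39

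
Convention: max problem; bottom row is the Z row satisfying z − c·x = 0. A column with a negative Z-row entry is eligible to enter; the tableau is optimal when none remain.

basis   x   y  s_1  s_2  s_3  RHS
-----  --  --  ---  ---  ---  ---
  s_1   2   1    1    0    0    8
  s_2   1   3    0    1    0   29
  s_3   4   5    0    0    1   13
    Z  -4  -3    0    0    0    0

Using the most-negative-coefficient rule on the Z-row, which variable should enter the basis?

x

Negative Z-row entries: x: -4, y: -3.
The most negative is -4 in column x, so x enters.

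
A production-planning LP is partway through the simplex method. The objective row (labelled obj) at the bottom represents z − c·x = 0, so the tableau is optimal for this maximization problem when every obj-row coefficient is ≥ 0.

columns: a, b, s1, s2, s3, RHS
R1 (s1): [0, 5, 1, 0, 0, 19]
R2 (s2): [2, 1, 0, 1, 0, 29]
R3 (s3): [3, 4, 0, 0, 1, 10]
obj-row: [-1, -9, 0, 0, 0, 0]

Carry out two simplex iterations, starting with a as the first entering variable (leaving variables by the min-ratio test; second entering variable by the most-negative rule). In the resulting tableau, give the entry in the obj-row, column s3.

Ratio test on column a — row 1: entry 0 ≤ 0; row 2: 29/2 = 29/2; row 3: 10/3 = 10/3. Minimum is 10/3 at row 3 (s3 leaves); pivot element 3.
Divide row 3 by 3; eliminate column a from the other rows.
Second iteration: most negative obj-row entry is -23/3 in column b, so b enters.
Ratio test on column b — row 1: 19/5 = 19/5; row 2: entry -5/3 ≤ 0; row 3: (10/3)/(4/3) = 5/2. Minimum is 5/2 at row 3 (a leaves); pivot element 4/3.
Divide row 3 by 4/3; eliminate column b from the other rows.
After both pivots, the entry at the obj-row, column s3 is 9/4.

9/4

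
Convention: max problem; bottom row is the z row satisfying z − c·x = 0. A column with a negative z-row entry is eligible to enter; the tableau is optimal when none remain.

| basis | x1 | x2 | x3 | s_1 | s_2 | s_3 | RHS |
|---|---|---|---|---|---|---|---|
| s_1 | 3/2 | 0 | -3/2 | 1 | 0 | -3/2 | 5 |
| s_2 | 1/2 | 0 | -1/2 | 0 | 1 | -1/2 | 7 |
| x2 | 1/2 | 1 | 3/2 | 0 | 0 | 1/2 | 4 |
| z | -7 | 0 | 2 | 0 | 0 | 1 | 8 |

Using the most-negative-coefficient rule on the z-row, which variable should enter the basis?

x1

Negative z-row entries: x1: -7.
The most negative is -7 in column x1, so x1 enters.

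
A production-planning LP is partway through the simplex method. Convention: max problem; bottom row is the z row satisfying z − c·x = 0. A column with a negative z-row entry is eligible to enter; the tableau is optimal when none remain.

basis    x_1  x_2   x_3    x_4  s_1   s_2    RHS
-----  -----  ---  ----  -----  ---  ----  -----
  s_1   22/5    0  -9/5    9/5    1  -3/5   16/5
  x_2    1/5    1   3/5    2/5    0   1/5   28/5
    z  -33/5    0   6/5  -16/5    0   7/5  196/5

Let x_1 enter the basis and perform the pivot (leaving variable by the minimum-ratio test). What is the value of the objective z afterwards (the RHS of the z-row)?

Ratio test on column x_1 — row 1: (16/5)/(22/5) = 8/11; row 2: (28/5)/(1/5) = 28. Minimum is 8/11 at row 1 (s_1 leaves); pivot element 22/5.
Pivot on row 1; the z-row RHS becomes 196/5 − (-33/5)·(8/11) = 44.

44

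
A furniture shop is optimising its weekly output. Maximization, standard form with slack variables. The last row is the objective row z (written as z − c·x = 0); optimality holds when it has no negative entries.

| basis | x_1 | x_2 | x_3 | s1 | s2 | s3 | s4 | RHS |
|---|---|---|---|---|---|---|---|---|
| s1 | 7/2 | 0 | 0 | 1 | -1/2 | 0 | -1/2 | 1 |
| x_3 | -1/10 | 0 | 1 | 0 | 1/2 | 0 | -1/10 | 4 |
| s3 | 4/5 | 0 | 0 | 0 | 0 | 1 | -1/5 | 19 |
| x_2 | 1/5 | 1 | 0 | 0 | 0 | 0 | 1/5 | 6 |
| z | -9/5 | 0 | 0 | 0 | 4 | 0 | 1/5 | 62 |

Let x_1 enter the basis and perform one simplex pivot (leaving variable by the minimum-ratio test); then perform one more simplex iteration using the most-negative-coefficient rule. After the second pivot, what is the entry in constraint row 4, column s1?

-1/4

Ratio test on column x_1 — row 1: 1/(7/2) = 2/7; row 2: entry -1/10 ≤ 0; row 3: 19/(4/5) = 95/4; row 4: 6/(1/5) = 30. Minimum is 2/7 at row 1 (s1 leaves); pivot element 7/2.
Divide row 1 by 7/2; eliminate column x_1 from the other rows.
Second iteration: most negative z-row entry is -2/35 in column s4, so s4 enters.
Ratio test on column s4 — row 1: entry -1/7 ≤ 0; row 2: entry -4/35 ≤ 0; row 3: entry -3/35 ≤ 0; row 4: (208/35)/(8/35) = 26. Minimum is 26 at row 4 (x_2 leaves); pivot element 8/35.
Divide row 4 by 8/35; eliminate column s4 from the other rows.
After both pivots, the entry at constraint row 4, column s1 is -1/4.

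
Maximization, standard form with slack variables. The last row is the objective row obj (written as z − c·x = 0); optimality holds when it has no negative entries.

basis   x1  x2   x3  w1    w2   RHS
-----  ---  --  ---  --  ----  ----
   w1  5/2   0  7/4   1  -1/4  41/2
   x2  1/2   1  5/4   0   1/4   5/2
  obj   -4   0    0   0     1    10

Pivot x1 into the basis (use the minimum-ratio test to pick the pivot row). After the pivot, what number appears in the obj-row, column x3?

Ratio test on column x1 — row 1: (41/2)/(5/2) = 41/5; row 2: (5/2)/(1/2) = 5. Minimum is 5 at row 2 (x2 leaves); pivot element 1/2.
Divide row 2 by 1/2; eliminate column x1 from the other rows.
obj-row update in column x3: 0 − (-4)·(5/2) = 10.

10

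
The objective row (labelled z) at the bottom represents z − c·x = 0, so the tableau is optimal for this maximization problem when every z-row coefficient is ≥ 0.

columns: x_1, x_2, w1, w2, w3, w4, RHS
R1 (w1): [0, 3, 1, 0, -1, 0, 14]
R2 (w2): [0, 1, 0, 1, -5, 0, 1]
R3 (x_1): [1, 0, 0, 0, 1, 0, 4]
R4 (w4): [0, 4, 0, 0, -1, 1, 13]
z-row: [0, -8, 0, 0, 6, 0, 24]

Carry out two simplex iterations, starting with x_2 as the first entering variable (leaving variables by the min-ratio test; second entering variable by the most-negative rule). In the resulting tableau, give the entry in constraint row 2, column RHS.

Ratio test on column x_2 — row 1: 14/3 = 14/3; row 2: 1/1 = 1; row 3: entry 0 ≤ 0; row 4: 13/4 = 13/4. Minimum is 1 at row 2 (w2 leaves); pivot element 1.
Divide row 2 by 1; eliminate column x_2 from the other rows.
Second iteration: most negative z-row entry is -34 in column w3, so w3 enters.
Ratio test on column w3 — row 1: 11/14 = 11/14; row 2: entry -5 ≤ 0; row 3: 4/1 = 4; row 4: 9/19 = 9/19. Minimum is 9/19 at row 4 (w4 leaves); pivot element 19.
Divide row 4 by 19; eliminate column w3 from the other rows.
After both pivots, the entry at constraint row 2, column RHS is 64/19.

64/19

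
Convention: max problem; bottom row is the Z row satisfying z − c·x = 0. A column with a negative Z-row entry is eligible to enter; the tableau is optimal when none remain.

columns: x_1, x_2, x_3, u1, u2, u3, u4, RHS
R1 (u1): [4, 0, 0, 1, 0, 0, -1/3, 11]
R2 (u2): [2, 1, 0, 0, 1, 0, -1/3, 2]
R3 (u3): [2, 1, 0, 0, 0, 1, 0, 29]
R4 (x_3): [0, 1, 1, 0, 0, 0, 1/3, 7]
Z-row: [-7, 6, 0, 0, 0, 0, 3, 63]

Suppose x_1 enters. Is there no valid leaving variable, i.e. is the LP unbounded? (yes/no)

Column x_1 has positive entries in row(s) 1, 2, 3, so the ratio test bounds it — not unbounded.

no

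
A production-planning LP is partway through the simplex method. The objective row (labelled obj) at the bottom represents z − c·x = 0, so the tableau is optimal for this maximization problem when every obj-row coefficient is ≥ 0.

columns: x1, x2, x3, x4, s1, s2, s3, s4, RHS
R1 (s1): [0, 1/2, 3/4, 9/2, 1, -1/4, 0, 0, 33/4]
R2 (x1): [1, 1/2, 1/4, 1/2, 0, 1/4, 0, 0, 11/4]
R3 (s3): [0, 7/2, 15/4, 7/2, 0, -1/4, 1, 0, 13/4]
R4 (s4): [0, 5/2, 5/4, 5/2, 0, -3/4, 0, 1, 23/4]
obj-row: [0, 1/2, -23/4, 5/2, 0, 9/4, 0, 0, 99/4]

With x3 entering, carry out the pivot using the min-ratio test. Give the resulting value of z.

Ratio test on column x3 — row 1: (33/4)/(3/4) = 11; row 2: (11/4)/(1/4) = 11; row 3: (13/4)/(15/4) = 13/15; row 4: (23/4)/(5/4) = 23/5. Minimum is 13/15 at row 3 (s3 leaves); pivot element 15/4.
Pivot on row 3; the obj-row RHS becomes 99/4 − (-23/4)·(13/15) = 446/15.

446/15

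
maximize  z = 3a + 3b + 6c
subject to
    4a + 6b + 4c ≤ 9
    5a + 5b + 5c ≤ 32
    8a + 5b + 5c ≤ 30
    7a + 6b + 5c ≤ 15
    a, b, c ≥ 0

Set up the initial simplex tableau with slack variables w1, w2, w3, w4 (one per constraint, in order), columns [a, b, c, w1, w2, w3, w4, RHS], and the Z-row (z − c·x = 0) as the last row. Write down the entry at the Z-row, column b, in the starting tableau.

The Z-row carries the negated objective coefficients: the b entry is -3.

-3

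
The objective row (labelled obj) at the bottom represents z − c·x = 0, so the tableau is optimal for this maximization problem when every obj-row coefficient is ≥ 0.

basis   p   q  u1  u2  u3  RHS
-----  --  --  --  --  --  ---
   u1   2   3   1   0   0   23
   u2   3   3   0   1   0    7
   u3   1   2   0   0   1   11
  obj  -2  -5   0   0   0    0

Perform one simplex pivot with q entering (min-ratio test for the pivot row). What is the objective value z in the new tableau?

35/3

Ratio test on column q — row 1: 23/3 = 23/3; row 2: 7/3 = 7/3; row 3: 11/2 = 11/2. Minimum is 7/3 at row 2 (u2 leaves); pivot element 3.
Pivot on row 2; the obj-row RHS becomes 0 − (-5)·(7/3) = 35/3.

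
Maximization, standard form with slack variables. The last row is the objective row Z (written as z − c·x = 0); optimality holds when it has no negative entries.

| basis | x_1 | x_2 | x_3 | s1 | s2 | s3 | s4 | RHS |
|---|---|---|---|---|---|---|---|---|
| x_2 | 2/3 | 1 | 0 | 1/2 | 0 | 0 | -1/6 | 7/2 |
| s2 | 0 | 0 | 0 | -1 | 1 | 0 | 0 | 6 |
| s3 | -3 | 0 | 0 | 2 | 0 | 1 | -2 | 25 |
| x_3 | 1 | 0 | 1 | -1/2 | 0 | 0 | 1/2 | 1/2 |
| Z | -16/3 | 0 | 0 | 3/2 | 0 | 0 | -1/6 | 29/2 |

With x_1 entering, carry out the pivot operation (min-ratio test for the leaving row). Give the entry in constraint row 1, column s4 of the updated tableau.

Ratio test on column x_1 — row 1: (7/2)/(2/3) = 21/4; row 2: entry 0 ≤ 0; row 3: entry -3 ≤ 0; row 4: (1/2)/1 = 1/2. Minimum is 1/2 at row 4 (x_3 leaves); pivot element 1.
Divide row 4 by 1; eliminate column x_1 from the other rows.
Row 1 update in column s4: -1/6 − (2/3)·(1/2) = -1/2.

-1/2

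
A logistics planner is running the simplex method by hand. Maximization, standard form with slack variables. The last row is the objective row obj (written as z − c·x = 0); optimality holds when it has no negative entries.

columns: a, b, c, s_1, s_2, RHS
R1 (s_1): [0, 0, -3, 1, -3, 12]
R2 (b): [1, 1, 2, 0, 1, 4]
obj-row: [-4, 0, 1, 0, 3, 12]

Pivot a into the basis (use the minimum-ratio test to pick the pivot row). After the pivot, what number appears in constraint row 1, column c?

Ratio test on column a — row 1: entry 0 ≤ 0; row 2: 4/1 = 4. Minimum is 4 at row 2 (b leaves); pivot element 1.
Divide row 2 by 1; eliminate column a from the other rows.
Row 1 update in column c: -3 − 0·2 = -3.

-3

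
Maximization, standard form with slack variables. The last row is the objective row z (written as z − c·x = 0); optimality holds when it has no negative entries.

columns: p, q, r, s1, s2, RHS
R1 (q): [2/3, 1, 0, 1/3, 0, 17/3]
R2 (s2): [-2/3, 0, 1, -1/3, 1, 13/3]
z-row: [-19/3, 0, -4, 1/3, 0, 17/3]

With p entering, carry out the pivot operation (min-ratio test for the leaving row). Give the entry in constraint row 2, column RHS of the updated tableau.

Ratio test on column p — row 1: (17/3)/(2/3) = 17/2; row 2: entry -2/3 ≤ 0. Minimum is 17/2 at row 1 (q leaves); pivot element 2/3.
Divide row 1 by 2/3; eliminate column p from the other rows.
Row 2 update in column RHS: 13/3 − (-2/3)·(17/2) = 10.

10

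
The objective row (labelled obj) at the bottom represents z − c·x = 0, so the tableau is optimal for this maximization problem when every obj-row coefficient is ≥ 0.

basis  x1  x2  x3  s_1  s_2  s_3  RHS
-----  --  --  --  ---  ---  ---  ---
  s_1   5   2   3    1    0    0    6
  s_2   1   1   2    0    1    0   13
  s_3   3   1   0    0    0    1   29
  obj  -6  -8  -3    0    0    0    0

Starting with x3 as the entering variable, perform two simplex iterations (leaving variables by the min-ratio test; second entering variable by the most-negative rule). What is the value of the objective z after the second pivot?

24

Ratio test on column x3 — row 1: 6/3 = 2; row 2: 13/2 = 13/2; row 3: entry 0 ≤ 0. Minimum is 2 at row 1 (s_1 leaves); pivot element 3.
Pivot on row 1; the obj-row RHS becomes 0 − (-3)·2 = 6.
Next entering variable (most negative obj-row entry -6): x2.
Ratio test on column x2 — row 1: 2/(2/3) = 3; row 2: entry -1/3 ≤ 0; row 3: 29/1 = 29. Minimum is 3 at row 1 (x3 leaves); pivot element 2/3.
After the second pivot the obj-row RHS is 6 − (-6)·3 = 24.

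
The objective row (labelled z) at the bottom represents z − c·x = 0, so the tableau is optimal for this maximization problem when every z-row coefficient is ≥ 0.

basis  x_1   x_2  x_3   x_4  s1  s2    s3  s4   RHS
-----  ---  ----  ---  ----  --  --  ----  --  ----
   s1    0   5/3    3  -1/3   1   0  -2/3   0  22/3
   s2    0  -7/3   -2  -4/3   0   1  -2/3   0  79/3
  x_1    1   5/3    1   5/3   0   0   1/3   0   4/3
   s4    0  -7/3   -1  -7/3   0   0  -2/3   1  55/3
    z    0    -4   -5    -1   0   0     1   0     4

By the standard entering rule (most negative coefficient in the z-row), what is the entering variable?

Negative z-row entries: x_2: -4, x_3: -5, x_4: -1.
The most negative is -5 in column x_3, so x_3 enters.

x_3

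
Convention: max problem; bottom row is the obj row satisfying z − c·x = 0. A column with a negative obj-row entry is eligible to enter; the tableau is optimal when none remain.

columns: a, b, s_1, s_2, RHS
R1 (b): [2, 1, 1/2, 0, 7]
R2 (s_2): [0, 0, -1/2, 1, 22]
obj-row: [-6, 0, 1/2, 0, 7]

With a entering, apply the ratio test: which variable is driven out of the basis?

b

Column a entries and ratios — b: 7/2 = 7/2; s_2: 0 ≤ 0, skip.
Smallest ratio is 7/2 in the row of b, so b leaves.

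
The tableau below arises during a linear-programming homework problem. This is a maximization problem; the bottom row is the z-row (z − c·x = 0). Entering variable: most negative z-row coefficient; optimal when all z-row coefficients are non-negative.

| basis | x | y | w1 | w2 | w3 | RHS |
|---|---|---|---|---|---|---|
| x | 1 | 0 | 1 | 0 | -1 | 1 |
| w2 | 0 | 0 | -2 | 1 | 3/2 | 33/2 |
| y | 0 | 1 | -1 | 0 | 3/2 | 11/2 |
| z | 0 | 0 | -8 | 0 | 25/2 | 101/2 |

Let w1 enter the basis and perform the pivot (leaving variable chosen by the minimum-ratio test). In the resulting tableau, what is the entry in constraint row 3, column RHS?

Ratio test on column w1 — row 1: 1/1 = 1; row 2: entry -2 ≤ 0; row 3: entry -1 ≤ 0. Minimum is 1 at row 1 (x leaves); pivot element 1.
Divide row 1 by 1; eliminate column w1 from the other rows.
Row 3 update in column RHS: 11/2 − (-1)·1 = 13/2.

13/2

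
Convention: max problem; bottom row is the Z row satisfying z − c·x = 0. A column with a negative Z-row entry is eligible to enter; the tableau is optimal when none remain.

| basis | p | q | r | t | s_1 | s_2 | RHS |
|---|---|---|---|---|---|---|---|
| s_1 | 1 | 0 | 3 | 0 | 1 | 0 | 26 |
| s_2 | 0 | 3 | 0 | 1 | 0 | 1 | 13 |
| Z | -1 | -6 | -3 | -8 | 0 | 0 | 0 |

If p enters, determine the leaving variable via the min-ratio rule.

s_1

Column p entries and ratios — s_1: 26/1 = 26; s_2: 0 ≤ 0, skip.
Smallest ratio is 26 in the row of s_1, so s_1 leaves.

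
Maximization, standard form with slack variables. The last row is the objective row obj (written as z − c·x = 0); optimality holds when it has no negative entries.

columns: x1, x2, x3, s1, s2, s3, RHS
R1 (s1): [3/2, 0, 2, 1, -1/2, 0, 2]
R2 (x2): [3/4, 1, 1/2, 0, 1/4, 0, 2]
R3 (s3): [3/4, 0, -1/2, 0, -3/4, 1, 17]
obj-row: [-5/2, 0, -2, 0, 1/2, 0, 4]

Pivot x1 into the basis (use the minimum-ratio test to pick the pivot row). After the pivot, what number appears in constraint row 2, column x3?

-1/2

Ratio test on column x1 — row 1: 2/(3/2) = 4/3; row 2: 2/(3/4) = 8/3; row 3: 17/(3/4) = 68/3. Minimum is 4/3 at row 1 (s1 leaves); pivot element 3/2.
Divide row 1 by 3/2; eliminate column x1 from the other rows.
Row 2 update in column x3: 1/2 − (3/4)·(4/3) = -1/2.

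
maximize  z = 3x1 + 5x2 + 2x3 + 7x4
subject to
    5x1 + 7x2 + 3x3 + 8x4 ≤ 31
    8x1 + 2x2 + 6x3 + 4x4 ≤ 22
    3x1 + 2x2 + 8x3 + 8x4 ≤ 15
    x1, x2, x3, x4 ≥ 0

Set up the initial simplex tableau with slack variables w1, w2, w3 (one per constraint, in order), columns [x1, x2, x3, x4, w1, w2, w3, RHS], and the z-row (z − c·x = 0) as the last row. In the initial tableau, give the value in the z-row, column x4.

The z-row carries the negated objective coefficients: the x4 entry is -7.

-7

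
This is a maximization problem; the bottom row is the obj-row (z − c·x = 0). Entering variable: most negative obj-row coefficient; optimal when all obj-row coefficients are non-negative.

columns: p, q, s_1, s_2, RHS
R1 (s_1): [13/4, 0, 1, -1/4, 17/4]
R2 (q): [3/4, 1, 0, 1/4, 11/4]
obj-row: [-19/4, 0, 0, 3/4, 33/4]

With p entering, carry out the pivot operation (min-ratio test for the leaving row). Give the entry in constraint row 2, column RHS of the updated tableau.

23/13

Ratio test on column p — row 1: (17/4)/(13/4) = 17/13; row 2: (11/4)/(3/4) = 11/3. Minimum is 17/13 at row 1 (s_1 leaves); pivot element 13/4.
Divide row 1 by 13/4; eliminate column p from the other rows.
Row 2 update in column RHS: 11/4 − (3/4)·(17/13) = 23/13.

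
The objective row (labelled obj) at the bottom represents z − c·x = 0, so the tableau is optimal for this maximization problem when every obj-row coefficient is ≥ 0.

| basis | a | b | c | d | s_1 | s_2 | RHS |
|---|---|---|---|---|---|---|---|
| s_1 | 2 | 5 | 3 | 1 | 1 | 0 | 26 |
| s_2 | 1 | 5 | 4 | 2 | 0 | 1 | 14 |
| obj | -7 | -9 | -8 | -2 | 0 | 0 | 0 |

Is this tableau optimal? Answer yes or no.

no

The obj-row has a negative entry -9 in column b, so it is not optimal.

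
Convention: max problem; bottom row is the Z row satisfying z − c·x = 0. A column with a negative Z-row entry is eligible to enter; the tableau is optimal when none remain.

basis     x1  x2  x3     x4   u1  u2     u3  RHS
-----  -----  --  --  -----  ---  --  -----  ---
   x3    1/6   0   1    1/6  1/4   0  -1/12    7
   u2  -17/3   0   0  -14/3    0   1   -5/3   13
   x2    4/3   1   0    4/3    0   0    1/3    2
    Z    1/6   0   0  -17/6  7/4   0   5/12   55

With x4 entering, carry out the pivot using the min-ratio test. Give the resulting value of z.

237/4

Ratio test on column x4 — row 1: 7/(1/6) = 42; row 2: entry -14/3 ≤ 0; row 3: 2/(4/3) = 3/2. Minimum is 3/2 at row 3 (x2 leaves); pivot element 4/3.
Pivot on row 3; the Z-row RHS becomes 55 − (-17/6)·(3/2) = 237/4.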